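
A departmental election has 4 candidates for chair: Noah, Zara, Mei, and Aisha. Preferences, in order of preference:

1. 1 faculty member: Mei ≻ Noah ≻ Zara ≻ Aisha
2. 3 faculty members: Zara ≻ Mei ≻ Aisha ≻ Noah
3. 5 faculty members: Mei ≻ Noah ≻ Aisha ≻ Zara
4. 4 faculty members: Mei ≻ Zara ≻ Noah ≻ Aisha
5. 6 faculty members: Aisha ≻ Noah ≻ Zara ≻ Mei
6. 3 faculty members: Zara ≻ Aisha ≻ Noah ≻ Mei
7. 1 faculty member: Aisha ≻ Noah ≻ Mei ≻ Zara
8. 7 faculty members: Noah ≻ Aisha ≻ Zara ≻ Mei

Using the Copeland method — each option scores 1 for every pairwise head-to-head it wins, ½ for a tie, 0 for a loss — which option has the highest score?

Noah: beats Zara, Mei, and Aisha → score 3.
Zara: beats Mei; loses to Noah and Aisha → score 1.
Mei: loses to Noah, Zara, and Aisha → score 0.
Aisha: beats Zara and Mei; loses to Noah → score 2.
Noah has the best pairwise record.

Noah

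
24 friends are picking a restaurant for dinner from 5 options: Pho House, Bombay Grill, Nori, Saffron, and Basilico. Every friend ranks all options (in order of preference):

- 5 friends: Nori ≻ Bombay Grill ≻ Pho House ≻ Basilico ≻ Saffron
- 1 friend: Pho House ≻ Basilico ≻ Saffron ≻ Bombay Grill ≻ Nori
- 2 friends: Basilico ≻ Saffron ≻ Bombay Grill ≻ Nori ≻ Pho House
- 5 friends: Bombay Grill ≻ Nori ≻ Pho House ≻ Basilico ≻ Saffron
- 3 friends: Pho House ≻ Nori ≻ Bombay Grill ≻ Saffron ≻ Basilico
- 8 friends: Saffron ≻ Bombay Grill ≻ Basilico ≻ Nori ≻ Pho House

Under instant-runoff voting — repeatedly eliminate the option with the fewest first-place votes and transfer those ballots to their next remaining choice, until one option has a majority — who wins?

Round 1: Pho House 4, Bombay Grill 5, Nori 5, Saffron 8, Basilico 2. Eliminate Basilico.
Round 2: Pho House 4, Bombay Grill 5, Nori 5, Saffron 10. Eliminate Pho House.
Round 3: Bombay Grill 5, Nori 8, Saffron 11. Eliminate Bombay Grill.
Round 4: Nori 13, Saffron 11. Nori has a majority.

Nori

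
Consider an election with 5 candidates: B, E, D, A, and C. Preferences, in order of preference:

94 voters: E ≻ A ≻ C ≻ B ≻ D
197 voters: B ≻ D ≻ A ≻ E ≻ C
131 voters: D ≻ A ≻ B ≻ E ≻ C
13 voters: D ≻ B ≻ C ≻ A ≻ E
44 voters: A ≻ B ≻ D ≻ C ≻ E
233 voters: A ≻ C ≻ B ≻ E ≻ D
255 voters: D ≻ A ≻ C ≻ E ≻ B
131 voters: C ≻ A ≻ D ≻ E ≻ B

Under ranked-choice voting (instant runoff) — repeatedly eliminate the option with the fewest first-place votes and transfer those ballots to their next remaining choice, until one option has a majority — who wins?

Round 1: B 197, E 94, D 399, A 277, C 131. Eliminate E.
Round 2: B 197, D 399, A 371, C 131. Eliminate C.
Round 3: B 197, D 399, A 502. Eliminate B.
Round 4: D 596, A 502. D has a majority.

D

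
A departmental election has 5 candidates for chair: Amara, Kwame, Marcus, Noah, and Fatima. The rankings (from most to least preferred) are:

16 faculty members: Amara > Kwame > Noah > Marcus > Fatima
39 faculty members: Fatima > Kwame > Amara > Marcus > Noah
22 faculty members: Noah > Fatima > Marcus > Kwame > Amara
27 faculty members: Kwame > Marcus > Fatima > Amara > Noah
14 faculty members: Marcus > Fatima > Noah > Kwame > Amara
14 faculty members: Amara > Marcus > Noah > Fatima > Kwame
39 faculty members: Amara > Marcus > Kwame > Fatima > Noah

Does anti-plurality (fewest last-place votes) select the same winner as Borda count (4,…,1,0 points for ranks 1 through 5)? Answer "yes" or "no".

Anti-plurality — last-place votes: Amara 36, Kwame 14, Marcus 0, Noah 105, Fatima 16. Winner: Marcus.
Borda — scores: Amara 381, Kwame 387, Marcus 395, Noah 176, Fatima 371. Winner: Marcus.
The two methods agree.

yes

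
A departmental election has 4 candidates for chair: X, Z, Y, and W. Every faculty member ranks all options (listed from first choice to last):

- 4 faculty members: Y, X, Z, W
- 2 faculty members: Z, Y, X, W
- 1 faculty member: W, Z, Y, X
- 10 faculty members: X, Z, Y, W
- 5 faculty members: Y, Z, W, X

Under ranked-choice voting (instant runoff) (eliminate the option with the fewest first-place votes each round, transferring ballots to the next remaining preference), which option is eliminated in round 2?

Round 1: X 10, Z 2, Y 9, W 1. Eliminate W.
Round 2: X 10, Z 3, Y 9. Eliminate Z.

Z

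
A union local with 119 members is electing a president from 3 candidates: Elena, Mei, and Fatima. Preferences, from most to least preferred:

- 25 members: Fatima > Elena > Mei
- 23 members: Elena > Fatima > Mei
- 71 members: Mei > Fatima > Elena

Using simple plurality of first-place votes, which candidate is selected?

First-place votes: Elena 23, Mei 71, Fatima 25.
Mei has the most first-place votes.

Mei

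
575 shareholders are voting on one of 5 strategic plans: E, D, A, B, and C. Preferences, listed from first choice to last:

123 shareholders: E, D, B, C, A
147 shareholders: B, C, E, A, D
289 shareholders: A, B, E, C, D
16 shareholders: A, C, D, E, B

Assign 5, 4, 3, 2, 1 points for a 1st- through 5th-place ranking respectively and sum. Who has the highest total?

E: 123·5 + 147·3 + 289·3 + 16·2 = 1955
D: 123·4 + 147·1 + 289·1 + 16·3 = 976
A: 123·1 + 147·2 + 289·5 + 16·5 = 1942
B: 123·3 + 147·5 + 289·4 + 16·1 = 2276
C: 123·2 + 147·4 + 289·2 + 16·4 = 1476
B has the highest Borda score (2276).

B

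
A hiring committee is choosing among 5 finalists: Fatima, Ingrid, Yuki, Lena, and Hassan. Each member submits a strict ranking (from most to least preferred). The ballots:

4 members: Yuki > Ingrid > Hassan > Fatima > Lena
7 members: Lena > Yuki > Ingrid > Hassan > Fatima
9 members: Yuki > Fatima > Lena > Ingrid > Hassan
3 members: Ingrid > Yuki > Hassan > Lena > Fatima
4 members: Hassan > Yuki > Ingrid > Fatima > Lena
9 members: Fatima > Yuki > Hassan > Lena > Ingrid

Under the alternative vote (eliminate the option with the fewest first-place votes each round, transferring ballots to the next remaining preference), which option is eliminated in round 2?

Hassan

Round 1: Fatima 9, Ingrid 3, Yuki 13, Lena 7, Hassan 4. Eliminate Ingrid.
Round 2: Fatima 9, Yuki 16, Lena 7, Hassan 4. Eliminate Hassan.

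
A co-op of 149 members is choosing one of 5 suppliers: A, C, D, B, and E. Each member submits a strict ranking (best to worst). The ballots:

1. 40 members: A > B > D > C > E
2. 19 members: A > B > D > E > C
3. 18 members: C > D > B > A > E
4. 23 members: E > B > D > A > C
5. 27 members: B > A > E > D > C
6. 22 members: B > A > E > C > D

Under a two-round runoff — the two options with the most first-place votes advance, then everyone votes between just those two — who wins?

B

Round 1 first-place votes: A 59, C 18, D 0, B 49, E 23.
A and B advance.
Runoff: A is preferred to B by 59 voters; B by 90.
B wins the runoff.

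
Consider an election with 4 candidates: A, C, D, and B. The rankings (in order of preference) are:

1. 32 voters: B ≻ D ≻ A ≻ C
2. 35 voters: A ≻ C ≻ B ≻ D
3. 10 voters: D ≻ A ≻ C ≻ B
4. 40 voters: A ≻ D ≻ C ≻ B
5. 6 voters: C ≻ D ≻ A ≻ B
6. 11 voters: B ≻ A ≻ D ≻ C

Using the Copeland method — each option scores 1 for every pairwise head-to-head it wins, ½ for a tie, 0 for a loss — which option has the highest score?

A

A: beats C, D, and B → score 3.
C: beats B; loses to A and D → score 1.
D: beats C; loses to A and B → score 1.
B: beats D; loses to A and C → score 1.
A has the best pairwise record.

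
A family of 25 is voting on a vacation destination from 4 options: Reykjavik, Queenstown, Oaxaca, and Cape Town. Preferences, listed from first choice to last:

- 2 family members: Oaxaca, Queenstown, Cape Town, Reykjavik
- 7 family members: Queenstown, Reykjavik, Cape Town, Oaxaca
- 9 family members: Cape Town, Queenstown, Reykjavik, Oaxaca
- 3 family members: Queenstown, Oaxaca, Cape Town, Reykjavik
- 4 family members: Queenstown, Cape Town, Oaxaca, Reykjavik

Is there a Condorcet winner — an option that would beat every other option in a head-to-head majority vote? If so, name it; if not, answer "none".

Queenstown vs Reykjavik: 25–0 for Queenstown.
Queenstown vs Oaxaca: 23–2 for Queenstown.
Queenstown vs Cape Town: 16–9 for Queenstown.
Queenstown beats every other option head-to-head.

Queenstown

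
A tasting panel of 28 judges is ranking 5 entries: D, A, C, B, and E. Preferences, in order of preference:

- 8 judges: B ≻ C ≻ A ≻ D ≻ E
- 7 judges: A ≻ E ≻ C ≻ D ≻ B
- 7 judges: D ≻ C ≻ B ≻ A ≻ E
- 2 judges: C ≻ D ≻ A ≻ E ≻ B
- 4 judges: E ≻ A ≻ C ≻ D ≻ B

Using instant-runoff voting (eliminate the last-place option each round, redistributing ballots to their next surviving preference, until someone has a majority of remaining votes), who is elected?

A

Round 1: D 7, A 7, C 2, B 8, E 4. Eliminate C.
Round 2: D 9, A 7, B 8, E 4. Eliminate E.
Round 3: D 9, A 11, B 8. Eliminate B.
Round 4: D 9, A 19. A has a majority.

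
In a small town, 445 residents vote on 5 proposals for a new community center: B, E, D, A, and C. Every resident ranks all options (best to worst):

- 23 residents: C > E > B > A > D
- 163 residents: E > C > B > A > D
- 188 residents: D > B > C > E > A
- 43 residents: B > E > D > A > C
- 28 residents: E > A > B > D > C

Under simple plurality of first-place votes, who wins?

First-place votes: B 43, E 191, D 188, A 0, C 23.
E has the most first-place votes.

E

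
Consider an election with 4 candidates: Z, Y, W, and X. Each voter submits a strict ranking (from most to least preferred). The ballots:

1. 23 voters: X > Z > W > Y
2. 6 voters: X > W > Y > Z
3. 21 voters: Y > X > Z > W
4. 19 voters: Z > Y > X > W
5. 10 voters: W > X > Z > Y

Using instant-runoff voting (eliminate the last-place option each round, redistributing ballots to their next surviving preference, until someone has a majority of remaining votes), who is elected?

Round 1: Z 19, Y 21, W 10, X 29. Eliminate W.
Round 2: Z 19, Y 21, X 39. Eliminate Z.
Round 3: Y 40, X 39. Y has a majority.

Y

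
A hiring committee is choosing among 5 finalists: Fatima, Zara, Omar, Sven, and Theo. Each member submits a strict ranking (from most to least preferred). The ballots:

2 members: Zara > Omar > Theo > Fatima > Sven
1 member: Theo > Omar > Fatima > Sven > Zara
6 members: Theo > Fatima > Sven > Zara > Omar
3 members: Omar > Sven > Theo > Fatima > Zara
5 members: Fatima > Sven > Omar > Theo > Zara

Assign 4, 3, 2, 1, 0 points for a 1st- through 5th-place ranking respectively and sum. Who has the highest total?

Fatima

Fatima: 2·1 + 1·2 + 6·3 + 3·1 + 5·4 = 45
Zara: 2·4 + 1·0 + 6·1 + 3·0 + 5·0 = 14
Omar: 2·3 + 1·3 + 6·0 + 3·4 + 5·2 = 31
Sven: 2·0 + 1·1 + 6·2 + 3·3 + 5·3 = 37
Theo: 2·2 + 1·4 + 6·4 + 3·2 + 5·1 = 43
Fatima has the highest Borda score (45).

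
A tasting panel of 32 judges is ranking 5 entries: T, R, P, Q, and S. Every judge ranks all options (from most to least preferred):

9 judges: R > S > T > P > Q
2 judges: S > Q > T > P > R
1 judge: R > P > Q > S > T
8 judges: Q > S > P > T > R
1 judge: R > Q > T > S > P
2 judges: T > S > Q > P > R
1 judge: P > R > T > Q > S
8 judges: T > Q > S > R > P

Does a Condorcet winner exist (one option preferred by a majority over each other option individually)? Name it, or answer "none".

Checking pairwise contests:
S beats T 20–12.
T beats R 20–12.
T beats P 22–10.
T beats Q 20–12.
Q beats S 19–13.
Every option loses at least one head-to-head, so there is no Condorcet winner.

none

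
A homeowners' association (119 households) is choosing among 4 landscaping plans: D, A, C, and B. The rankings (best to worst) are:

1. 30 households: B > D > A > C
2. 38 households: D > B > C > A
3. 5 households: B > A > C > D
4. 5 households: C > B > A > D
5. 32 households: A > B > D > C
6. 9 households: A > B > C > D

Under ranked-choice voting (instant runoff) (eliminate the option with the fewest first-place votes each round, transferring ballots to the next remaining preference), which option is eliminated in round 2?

D

Round 1: D 38, A 41, C 5, B 35. Eliminate C.
Round 2: D 38, A 41, B 40. Eliminate D.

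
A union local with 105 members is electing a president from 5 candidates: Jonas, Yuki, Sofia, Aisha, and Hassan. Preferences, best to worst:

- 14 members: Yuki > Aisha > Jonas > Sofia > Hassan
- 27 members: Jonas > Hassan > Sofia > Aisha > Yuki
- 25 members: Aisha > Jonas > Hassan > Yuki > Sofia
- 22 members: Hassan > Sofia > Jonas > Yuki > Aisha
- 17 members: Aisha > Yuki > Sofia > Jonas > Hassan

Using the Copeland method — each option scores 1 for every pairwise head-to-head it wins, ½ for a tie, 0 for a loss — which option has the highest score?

Aisha

Jonas: beats Yuki, Sofia, and Hassan; loses to Aisha → score 3.
Yuki: beats Sofia; loses to Jonas, Aisha, and Hassan → score 1.
Sofia: loses to Jonas, Yuki, Aisha, and Hassan → score 0.
Aisha: beats Jonas, Yuki, Sofia, and Hassan → score 4.
Hassan: beats Yuki and Sofia; loses to Jonas and Aisha → score 2.
Aisha has the best pairwise record.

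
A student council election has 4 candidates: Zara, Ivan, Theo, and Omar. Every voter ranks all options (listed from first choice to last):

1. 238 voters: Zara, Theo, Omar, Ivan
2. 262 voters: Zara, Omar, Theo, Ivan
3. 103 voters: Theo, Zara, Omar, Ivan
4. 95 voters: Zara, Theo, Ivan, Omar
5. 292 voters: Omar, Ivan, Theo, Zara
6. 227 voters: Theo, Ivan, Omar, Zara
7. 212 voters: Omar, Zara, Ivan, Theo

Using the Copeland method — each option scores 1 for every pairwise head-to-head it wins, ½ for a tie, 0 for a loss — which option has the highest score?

Omar

Zara: beats Ivan and Theo; loses to Omar → score 2.
Ivan: loses to Zara, Theo, and Omar → score 0.
Theo: beats Ivan; loses to Zara and Omar → score 1.
Omar: beats Zara, Ivan, and Theo → score 3.
Omar has the best pairwise record.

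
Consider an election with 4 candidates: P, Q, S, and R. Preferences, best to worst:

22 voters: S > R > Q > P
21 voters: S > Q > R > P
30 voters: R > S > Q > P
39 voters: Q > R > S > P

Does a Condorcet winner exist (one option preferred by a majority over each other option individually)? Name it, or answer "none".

Checking pairwise contests:
Q beats P 112–0.
S beats Q 73–39.
R beats S 69–43.
Q beats R 60–52.
Every option loses at least one head-to-head, so there is no Condorcet winner.

none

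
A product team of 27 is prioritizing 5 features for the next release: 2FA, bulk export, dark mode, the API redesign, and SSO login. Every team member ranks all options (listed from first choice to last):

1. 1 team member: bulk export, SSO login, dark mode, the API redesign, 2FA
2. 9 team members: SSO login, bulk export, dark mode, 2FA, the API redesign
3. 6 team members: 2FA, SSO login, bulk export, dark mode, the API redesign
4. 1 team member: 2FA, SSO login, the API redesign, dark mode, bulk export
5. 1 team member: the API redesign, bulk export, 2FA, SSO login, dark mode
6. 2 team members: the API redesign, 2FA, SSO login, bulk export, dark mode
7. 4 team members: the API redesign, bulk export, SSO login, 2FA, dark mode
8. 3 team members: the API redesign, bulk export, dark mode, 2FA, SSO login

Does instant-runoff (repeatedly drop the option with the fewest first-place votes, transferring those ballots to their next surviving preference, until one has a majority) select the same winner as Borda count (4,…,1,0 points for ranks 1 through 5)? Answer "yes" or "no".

yes

Instant-runoff — R1 2FA 7, bulk export 1, dark mode 0, the API redesign 10, SSO login 9 (dark mode out); R2 2FA 7, bulk export 1, the API redesign 10, SSO login 9 (bulk export out); R3 2FA 7, the API redesign 10, SSO login 10 (2FA out); R4 the API redesign 10, SSO login 17 (SSO login winner). Winner: SSO login.
Borda — scores: 2FA 52, bulk export 69, dark mode 33, the API redesign 43, SSO login 73. Winner: SSO login.
The two methods agree.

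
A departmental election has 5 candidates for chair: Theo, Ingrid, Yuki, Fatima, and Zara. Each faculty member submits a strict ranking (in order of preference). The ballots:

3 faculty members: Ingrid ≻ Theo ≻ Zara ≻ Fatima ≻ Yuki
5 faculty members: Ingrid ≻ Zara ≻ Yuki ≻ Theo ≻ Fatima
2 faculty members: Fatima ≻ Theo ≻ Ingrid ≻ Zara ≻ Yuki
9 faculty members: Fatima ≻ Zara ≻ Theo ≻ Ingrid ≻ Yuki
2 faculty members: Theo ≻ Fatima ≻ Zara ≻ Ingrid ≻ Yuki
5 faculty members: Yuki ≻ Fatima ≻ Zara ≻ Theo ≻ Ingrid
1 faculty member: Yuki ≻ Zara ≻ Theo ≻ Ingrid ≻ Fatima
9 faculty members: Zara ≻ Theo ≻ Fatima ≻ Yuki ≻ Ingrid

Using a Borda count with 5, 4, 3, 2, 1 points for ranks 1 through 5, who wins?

Theo: 3·4 + 5·2 + 2·4 + 9·3 + 2·5 + 5·2 + 1·3 + 9·4 = 116
Ingrid: 3·5 + 5·5 + 2·3 + 9·2 + 2·2 + 5·1 + 1·2 + 9·1 = 84
Yuki: 3·1 + 5·3 + 2·1 + 9·1 + 2·1 + 5·5 + 1·5 + 9·2 = 79
Fatima: 3·2 + 5·1 + 2·5 + 9·5 + 2·4 + 5·4 + 1·1 + 9·3 = 122
Zara: 3·3 + 5·4 + 2·2 + 9·4 + 2·3 + 5·3 + 1·4 + 9·5 = 139
Zara has the highest Borda score (139).

Zara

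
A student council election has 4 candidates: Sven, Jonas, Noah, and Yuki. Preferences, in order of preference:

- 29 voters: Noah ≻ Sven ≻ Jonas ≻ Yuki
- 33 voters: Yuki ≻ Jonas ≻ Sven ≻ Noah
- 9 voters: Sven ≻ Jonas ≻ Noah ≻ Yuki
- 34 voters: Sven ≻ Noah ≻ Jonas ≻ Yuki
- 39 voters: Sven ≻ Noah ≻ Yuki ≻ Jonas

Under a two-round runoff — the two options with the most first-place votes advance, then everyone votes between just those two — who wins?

Round 1 first-place votes: Sven 82, Jonas 0, Noah 29, Yuki 33.
Sven and Yuki advance.
Runoff: Sven is preferred to Yuki by 111 voters; Yuki by 33.
Sven wins the runoff.

Sven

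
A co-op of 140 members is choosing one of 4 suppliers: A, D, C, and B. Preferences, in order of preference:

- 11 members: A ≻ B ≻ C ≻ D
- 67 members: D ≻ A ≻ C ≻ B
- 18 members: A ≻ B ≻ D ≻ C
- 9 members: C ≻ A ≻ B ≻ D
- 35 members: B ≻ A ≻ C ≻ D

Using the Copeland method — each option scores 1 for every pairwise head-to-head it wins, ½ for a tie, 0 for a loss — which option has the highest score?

A: beats D, C, and B → score 3.
D: beats C; loses to A and B → score 1.
C: beats B; loses to A and D → score 1.
B: beats D; loses to A and C → score 1.
A has the best pairwise record.

A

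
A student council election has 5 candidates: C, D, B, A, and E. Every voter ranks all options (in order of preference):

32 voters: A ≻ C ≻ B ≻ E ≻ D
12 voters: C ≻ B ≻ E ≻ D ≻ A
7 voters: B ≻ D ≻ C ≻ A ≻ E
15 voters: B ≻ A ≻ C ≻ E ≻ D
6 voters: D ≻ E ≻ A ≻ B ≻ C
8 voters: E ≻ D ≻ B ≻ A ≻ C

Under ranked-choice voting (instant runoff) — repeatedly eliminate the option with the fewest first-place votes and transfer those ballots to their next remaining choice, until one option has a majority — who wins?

Round 1: C 12, D 6, B 22, A 32, E 8. Eliminate D.
Round 2: C 12, B 22, A 32, E 14. Eliminate C.
Round 3: B 34, A 32, E 14. Eliminate E.
Round 4: B 42, A 38. B has a majority.

B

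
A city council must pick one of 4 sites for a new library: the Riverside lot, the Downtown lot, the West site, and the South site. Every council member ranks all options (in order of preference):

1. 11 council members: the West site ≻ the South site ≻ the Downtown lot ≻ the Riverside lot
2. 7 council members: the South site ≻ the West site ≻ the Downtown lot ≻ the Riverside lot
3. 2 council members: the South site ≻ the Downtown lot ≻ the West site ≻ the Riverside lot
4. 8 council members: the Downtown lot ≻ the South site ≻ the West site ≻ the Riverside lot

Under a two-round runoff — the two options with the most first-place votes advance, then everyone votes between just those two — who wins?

the South site

Round 1 first-place votes: the Riverside lot 0, the Downtown lot 8, the West site 11, the South site 9.
the West site and the South site advance.
Runoff: the West site is preferred to the South site by 11 voters; the South site by 17.
the South site wins the runoff.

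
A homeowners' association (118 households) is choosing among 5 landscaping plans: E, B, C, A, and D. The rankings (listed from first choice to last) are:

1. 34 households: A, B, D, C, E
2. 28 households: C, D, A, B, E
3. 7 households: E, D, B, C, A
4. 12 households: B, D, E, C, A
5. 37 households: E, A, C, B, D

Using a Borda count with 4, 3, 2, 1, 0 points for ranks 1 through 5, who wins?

E: 34·0 + 28·0 + 7·4 + 12·2 + 37·4 = 200
B: 34·3 + 28·1 + 7·2 + 12·4 + 37·1 = 229
C: 34·1 + 28·4 + 7·1 + 12·1 + 37·2 = 239
A: 34·4 + 28·2 + 7·0 + 12·0 + 37·3 = 303
D: 34·2 + 28·3 + 7·3 + 12·3 + 37·0 = 209
A has the highest Borda score (303).

A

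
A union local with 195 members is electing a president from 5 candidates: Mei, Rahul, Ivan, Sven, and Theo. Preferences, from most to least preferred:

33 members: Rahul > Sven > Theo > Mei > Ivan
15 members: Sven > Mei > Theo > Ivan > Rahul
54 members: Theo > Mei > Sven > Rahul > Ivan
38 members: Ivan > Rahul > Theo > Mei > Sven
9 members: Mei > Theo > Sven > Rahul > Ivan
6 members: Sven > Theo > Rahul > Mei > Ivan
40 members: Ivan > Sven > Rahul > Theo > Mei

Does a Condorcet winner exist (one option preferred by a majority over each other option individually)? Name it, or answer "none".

Checking pairwise contests:
Rahul beats Mei 117–78.
Sven beats Rahul 124–71.
Mei beats Ivan 117–78.
Mei beats Sven 101–94.
Rahul beats Theo 111–84.
Every option loses at least one head-to-head, so there is no Condorcet winner.

none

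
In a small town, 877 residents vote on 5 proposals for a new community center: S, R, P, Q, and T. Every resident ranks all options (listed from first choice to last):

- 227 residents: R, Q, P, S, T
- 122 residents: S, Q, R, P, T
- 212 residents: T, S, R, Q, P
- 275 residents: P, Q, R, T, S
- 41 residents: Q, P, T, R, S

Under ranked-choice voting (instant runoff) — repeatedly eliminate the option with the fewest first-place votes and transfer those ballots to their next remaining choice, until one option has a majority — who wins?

Round 1: S 122, R 227, P 275, Q 41, T 212. Eliminate Q.
Round 2: S 122, R 227, P 316, T 212. Eliminate S.
Round 3: R 349, P 316, T 212. Eliminate T.
Round 4: R 561, P 316. R has a majority.

R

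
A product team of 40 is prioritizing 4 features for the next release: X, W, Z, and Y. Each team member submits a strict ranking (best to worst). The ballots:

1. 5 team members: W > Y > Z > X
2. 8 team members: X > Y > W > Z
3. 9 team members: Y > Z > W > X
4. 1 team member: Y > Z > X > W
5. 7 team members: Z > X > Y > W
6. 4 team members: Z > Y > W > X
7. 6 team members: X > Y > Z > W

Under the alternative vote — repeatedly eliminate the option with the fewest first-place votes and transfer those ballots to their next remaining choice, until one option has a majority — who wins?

X

Round 1: X 14, W 5, Z 11, Y 10. Eliminate W.
Round 2: X 14, Z 11, Y 15. Eliminate Z.
Round 3: X 21, Y 19. X has a majority.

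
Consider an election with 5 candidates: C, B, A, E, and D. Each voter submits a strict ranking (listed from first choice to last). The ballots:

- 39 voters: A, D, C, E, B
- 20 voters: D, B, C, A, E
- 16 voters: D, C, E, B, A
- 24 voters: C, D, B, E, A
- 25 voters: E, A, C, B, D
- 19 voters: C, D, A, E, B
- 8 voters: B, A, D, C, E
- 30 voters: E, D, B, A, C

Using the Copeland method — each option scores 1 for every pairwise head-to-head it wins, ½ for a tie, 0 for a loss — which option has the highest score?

D

C: beats B and E; loses to A and D → score 2.
B: beats A; loses to C, E, and D → score 1.
A: beats C; loses to B, E, and D → score 1.
E: beats B and A; loses to C and D → score 2.
D: beats C, B, A, and E → score 4.
D has the best pairwise record.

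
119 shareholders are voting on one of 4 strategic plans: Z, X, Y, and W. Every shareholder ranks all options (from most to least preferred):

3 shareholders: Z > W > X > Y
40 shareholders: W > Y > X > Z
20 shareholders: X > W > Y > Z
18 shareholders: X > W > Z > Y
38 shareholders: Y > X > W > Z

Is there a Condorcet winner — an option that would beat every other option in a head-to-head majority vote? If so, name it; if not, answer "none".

none

Checking pairwise contests:
X beats Z 116–3.
Y beats X 78–41.
W beats Y 81–38.
X beats W 76–43.
Every option loses at least one head-to-head, so there is no Condorcet winner.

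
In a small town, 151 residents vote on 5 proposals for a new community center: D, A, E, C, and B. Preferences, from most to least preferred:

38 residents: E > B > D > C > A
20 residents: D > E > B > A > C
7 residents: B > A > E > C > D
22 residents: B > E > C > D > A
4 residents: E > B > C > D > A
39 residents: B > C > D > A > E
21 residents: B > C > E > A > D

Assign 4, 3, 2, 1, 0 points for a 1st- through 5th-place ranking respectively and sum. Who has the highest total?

B

D: 38·2 + 20·4 + 7·0 + 22·1 + 4·1 + 39·2 + 21·0 = 260
A: 38·0 + 20·1 + 7·3 + 22·0 + 4·0 + 39·1 + 21·1 = 101
E: 38·4 + 20·3 + 7·2 + 22·3 + 4·4 + 39·0 + 21·2 = 350
C: 38·1 + 20·0 + 7·1 + 22·2 + 4·2 + 39·3 + 21·3 = 277
B: 38·3 + 20·2 + 7·4 + 22·4 + 4·3 + 39·4 + 21·4 = 522
B has the highest Borda score (522).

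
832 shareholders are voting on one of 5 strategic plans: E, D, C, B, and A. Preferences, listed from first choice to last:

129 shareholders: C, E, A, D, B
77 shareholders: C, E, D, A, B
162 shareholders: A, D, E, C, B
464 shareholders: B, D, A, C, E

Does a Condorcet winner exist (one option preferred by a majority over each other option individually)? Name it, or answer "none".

B

B vs E: 464–368 for B.
B vs D: 464–368 for B.
B vs C: 464–368 for B.
B vs A: 464–368 for B.
B beats every other option head-to-head.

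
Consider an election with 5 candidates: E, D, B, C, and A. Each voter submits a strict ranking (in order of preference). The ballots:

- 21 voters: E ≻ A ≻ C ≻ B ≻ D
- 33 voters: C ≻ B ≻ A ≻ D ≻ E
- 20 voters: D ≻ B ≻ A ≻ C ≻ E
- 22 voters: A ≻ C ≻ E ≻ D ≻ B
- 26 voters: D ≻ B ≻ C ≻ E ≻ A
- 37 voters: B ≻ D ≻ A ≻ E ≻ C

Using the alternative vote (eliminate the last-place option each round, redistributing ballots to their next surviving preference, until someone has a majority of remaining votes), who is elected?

Round 1: E 21, D 46, B 37, C 33, A 22. Eliminate E.
Round 2: D 46, B 37, C 33, A 43. Eliminate C.
Round 3: D 46, B 70, A 43. Eliminate A.
Round 4: D 68, B 91. B has a majority.

B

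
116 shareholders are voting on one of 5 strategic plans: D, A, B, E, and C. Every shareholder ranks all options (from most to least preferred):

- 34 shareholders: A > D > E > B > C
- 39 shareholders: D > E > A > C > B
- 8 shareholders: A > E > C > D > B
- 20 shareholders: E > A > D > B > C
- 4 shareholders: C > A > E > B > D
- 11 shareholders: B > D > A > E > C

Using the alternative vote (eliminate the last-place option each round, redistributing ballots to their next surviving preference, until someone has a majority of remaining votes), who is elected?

A

Round 1: D 39, A 42, B 11, E 20, C 4. Eliminate C.
Round 2: D 39, A 46, B 11, E 20. Eliminate B.
Round 3: D 50, A 46, E 20. Eliminate E.
Round 4: D 50, A 66. A has a majority.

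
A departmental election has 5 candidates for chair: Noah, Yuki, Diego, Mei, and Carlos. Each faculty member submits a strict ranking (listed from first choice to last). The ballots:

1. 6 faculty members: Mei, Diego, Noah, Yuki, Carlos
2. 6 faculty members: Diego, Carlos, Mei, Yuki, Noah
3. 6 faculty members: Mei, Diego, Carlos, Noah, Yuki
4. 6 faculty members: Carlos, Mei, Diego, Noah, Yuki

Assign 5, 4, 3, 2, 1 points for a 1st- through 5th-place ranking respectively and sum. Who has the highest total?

Mei

Noah: 6·3 + 6·1 + 6·2 + 6·2 = 48
Yuki: 6·2 + 6·2 + 6·1 + 6·1 = 36
Diego: 6·4 + 6·5 + 6·4 + 6·3 = 96
Mei: 6·5 + 6·3 + 6·5 + 6·4 = 102
Carlos: 6·1 + 6·4 + 6·3 + 6·5 = 78
Mei has the highest Borda score (102).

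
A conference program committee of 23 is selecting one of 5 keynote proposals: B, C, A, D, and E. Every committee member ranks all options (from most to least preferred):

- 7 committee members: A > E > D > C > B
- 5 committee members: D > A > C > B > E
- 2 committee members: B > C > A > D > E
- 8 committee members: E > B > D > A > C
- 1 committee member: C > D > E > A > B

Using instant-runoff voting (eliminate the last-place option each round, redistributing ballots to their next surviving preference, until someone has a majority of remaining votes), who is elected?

A

Round 1: B 2, C 1, A 7, D 5, E 8. Eliminate C.
Round 2: B 2, A 7, D 6, E 8. Eliminate B.
Round 3: A 9, D 6, E 8. Eliminate D.
Round 4: A 14, E 9. A has a majority.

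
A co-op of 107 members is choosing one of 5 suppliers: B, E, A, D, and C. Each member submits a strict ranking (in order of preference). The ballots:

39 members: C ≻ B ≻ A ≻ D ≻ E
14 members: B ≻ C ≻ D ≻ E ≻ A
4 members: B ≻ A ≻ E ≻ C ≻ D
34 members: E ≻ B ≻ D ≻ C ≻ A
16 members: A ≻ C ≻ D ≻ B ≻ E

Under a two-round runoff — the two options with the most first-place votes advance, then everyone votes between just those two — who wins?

Round 1 first-place votes: B 18, E 34, A 16, D 0, C 39.
C and E advance.
Runoff: C is preferred to E by 69 voters; E by 38.
C wins the runoff.

C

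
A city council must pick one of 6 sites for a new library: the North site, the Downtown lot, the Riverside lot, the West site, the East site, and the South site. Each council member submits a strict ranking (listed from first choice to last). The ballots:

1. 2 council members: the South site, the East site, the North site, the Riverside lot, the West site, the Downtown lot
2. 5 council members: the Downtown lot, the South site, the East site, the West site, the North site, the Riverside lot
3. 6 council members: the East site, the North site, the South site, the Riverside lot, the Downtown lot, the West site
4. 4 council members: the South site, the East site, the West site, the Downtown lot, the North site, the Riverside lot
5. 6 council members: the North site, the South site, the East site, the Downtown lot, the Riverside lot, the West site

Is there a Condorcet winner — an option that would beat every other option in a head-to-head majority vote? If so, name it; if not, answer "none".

Checking pairwise contests:
the East site beats the North site 17–6.
the North site beats the Downtown lot 14–9.
the North site beats the Riverside lot 23–0.
the North site beats the West site 14–9.
the South site beats the East site 17–6.
the North site beats the South site 12–11.
Every option loses at least one head-to-head, so there is no Condorcet winner.

none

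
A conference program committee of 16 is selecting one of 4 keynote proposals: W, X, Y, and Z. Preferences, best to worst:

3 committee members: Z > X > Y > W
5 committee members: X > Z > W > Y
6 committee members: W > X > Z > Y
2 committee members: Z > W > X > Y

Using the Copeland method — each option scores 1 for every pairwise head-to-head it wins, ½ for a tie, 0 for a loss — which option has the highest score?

W: beats Y; ties X; loses to Z → score 1.5.
X: beats Y and Z; ties W → score 2.5.
Y: loses to W, X, and Z → score 0.
Z: beats W and Y; loses to X → score 2.
X has the best pairwise record.

X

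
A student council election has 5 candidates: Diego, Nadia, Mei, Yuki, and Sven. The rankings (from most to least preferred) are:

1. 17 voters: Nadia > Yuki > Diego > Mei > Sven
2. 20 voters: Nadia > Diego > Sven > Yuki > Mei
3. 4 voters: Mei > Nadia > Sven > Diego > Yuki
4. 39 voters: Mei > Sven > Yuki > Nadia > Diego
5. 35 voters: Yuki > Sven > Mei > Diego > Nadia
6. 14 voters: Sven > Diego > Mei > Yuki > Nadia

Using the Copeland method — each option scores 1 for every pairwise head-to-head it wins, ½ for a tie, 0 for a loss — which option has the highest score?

Diego: loses to Nadia, Mei, Yuki, and Sven → score 0.
Nadia: beats Diego; loses to Mei, Yuki, and Sven → score 1.
Mei: beats Diego and Nadia; loses to Yuki and Sven → score 2.
Yuki: beats Diego, Nadia, and Mei; loses to Sven → score 3.
Sven: beats Diego, Nadia, Mei, and Yuki → score 4.
Sven has the best pairwise record.

Sven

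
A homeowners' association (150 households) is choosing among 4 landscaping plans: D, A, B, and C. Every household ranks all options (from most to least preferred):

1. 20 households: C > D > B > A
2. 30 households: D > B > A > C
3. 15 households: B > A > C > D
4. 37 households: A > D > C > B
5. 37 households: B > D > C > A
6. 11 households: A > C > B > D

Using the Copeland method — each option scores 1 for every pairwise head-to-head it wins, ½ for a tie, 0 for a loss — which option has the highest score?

D

D: beats A, B, and C → score 3.
A: beats C; loses to D and B → score 1.
B: beats A and C; loses to D → score 2.
C: loses to D, A, and B → score 0.
D has the best pairwise record.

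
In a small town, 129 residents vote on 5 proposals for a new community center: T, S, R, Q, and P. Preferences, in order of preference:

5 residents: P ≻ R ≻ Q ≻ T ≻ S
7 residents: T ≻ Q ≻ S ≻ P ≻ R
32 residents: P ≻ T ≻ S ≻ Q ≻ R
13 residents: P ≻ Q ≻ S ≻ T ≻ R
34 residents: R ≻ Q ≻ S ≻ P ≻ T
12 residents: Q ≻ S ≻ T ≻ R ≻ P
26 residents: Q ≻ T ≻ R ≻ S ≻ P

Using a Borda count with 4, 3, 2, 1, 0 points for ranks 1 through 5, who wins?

Q

T: 5·1 + 7·4 + 32·3 + 13·1 + 34·0 + 12·2 + 26·3 = 244
S: 5·0 + 7·2 + 32·2 + 13·2 + 34·2 + 12·3 + 26·1 = 234
R: 5·3 + 7·0 + 32·0 + 13·0 + 34·4 + 12·1 + 26·2 = 215
Q: 5·2 + 7·3 + 32·1 + 13·3 + 34·3 + 12·4 + 26·4 = 356
P: 5·4 + 7·1 + 32·4 + 13·4 + 34·1 + 12·0 + 26·0 = 241
Q has the highest Borda score (356).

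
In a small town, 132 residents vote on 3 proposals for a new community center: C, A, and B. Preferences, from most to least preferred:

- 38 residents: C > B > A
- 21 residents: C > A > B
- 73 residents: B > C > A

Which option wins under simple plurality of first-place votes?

First-place votes: C 59, A 0, B 73.
B has the most first-place votes.

B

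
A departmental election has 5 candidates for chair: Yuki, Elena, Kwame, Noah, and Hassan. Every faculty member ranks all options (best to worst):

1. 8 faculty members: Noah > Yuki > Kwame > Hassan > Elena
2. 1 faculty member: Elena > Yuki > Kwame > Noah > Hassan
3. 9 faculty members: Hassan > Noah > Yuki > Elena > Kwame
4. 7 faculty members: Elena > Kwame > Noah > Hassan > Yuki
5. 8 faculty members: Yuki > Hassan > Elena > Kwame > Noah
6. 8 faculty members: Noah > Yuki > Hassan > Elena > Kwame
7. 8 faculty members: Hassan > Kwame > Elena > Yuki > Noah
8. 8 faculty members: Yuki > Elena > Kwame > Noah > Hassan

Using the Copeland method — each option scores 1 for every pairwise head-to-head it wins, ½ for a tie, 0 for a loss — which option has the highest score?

Yuki

Yuki: beats Elena, Kwame, and Hassan; loses to Noah → score 3.
Elena: beats Kwame and Noah; loses to Yuki and Hassan → score 2.
Kwame: beats Noah; loses to Yuki, Elena, and Hassan → score 1.
Noah: beats Yuki and Hassan; loses to Elena and Kwame → score 2.
Hassan: beats Elena and Kwame; loses to Yuki and Noah → score 2.
Yuki has the best pairwise record.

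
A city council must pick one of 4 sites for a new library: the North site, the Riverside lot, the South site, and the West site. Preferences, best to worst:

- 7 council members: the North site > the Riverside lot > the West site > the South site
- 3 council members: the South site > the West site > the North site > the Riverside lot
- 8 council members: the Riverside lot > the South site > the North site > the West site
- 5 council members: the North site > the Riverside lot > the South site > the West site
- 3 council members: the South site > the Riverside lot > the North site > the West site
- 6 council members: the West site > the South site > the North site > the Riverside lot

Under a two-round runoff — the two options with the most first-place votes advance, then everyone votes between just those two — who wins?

the North site

Round 1 first-place votes: the North site 12, the Riverside lot 8, the South site 6, the West site 6.
the North site and the Riverside lot advance.
Runoff: the North site is preferred to the Riverside lot by 21 voters; the Riverside lot by 11.
the North site wins the runoff.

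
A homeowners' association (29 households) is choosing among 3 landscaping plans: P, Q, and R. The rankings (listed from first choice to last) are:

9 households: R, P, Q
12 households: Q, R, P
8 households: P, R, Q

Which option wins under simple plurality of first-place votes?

Q

First-place votes: P 8, Q 12, R 9.
Q has the most first-place votes.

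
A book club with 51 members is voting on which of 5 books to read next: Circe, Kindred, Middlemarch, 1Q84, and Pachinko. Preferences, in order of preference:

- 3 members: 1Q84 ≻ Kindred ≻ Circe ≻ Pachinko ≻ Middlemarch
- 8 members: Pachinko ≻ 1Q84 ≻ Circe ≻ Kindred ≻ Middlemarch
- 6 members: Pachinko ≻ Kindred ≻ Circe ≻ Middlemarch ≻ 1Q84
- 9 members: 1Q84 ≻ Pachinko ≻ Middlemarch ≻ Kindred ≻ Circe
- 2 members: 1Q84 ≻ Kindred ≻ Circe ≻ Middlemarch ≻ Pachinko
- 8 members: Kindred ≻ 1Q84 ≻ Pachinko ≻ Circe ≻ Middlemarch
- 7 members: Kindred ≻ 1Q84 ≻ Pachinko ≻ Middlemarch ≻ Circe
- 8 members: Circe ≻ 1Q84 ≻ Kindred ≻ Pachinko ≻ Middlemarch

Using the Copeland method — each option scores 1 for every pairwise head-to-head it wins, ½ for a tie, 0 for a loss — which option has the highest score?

1Q84

Circe: beats Middlemarch; loses to Kindred, 1Q84, and Pachinko → score 1.
Kindred: beats Circe, Middlemarch, and Pachinko; loses to 1Q84 → score 3.
Middlemarch: loses to Circe, Kindred, 1Q84, and Pachinko → score 0.
1Q84: beats Circe, Kindred, Middlemarch, and Pachinko → score 4.
Pachinko: beats Circe and Middlemarch; loses to Kindred and 1Q84 → score 2.
1Q84 has the best pairwise record.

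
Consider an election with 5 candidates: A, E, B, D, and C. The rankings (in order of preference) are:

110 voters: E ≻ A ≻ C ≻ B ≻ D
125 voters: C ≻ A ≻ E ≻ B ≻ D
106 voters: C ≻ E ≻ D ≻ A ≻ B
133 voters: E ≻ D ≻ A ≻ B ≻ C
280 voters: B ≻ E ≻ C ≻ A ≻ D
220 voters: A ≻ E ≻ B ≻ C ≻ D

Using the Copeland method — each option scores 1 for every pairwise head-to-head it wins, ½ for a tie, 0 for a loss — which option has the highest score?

E

A: beats B and D; loses to E and C → score 2.
E: beats A, B, D, and C → score 4.
B: beats D and C; loses to A and E → score 2.
D: loses to A, E, B, and C → score 0.
C: beats A and D; loses to E and B → score 2.
E has the best pairwise record.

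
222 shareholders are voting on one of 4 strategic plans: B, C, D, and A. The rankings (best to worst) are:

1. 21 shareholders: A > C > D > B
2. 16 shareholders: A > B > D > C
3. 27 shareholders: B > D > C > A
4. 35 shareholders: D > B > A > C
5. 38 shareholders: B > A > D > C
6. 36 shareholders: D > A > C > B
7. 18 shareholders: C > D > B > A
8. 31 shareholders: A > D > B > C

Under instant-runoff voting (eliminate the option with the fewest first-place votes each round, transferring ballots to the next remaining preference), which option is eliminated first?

Round 1: B 65, C 18, D 71, A 68. Eliminate C.

C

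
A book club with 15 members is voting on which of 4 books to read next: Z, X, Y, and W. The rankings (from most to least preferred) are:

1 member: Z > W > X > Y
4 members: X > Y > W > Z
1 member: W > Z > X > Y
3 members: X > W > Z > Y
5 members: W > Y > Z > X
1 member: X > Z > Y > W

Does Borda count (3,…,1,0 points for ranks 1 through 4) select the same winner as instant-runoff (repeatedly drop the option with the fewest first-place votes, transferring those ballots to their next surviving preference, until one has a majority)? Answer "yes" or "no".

no

Borda — scores: Z 15, X 26, Y 19, W 30. Winner: W.
Instant-runoff — R1 Z 1, X 8, Y 0, W 6 (X winner). Winner: X.
The two methods disagree.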